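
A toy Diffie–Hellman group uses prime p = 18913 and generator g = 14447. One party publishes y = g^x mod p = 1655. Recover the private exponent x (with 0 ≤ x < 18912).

Baby-step giant-step with m = ceil(sqrt(18912)) = 138.
Baby table (14447^j mod 18913 for j=0..137):
  0:1  1:14447  2:10854  3:55  4:239  5:10667  6:3025  7:13145
  8:382  9:15071  10:4281  11:2097  12:15646  13:8499  14:1857  15:9445
  16:13533  17:7570  18:8824  19:6708  20:264  21:12495  22:9593  23:14520
  24:6357  25:16964  26:4254  27:9201  28:6283  29:7014  30:14317  31:5131
  32:7510  33:12002  34:17423  35:15877  36:17068  37:12615  38:3237  39:12003
  40:12957  41:7818  42:17123  43:12854  44:13904  45:15028  46:7189  47:8200
  48:13281  49:17135  50:16001  51:11761  52:15688  53:10057  54:3813  55:11755
  56:4658  57:1672  58:3483  59:10321  60:16308  61:2435  62:265  63:8029
  64:1534  65:14575  66:6596  67:8718  68:7279  69:3433  70:6665  71:3172
  72:18598  73:7228  74:4243  75:1588  76:367  77:6409  78:11688  79:1272
  80:12061  81:18711  82:13221  83:1400  84:7803  85:8461  86:1348  87:13079
  88:11443  89:17401  90:651  91:5236  92:11405  93:16892  94:4285  95:3146
  96:2323  97:8719  98:2813  99:14287  100:6720  101:3411  102:10352  103:10253
  104:17388  105:1970  106:15438  107:10690  108:13785  109:16918  110:1647  111:1655
  112:3753  113:14933  114:15373  115:17285  116:8056  117:13343  118:5025  119:8081
  120:15171  121:11593  122:9456  123:2233  124:13486  125:9429  126:9337  127:4123
  128:7944  129:2884  130:18722  131:1921  132:7316  133:8408  134:11090  135:5207
  136:8528  137:4734
Giant step factor: 14447^(-138) ≡ 5013 (mod 18913).
Scan 1655·5013^i mod 18913 for i = 0, 1, …:
  i=0: 1655
Match at i=0, j=111: x = 0·138 + 111 = 111.

111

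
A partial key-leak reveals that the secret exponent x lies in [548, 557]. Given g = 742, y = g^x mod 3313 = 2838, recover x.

Compute 742^548 mod 3313 = 1760, then multiply by 742 repeatedly:
  742^548=1760  742^549=598  742^550=3087  742^551=1271  742^552=2190
  742^553=1610  742^554=1940  742^555=1638  742^556=2838
Found 2838 at exponent 556.

556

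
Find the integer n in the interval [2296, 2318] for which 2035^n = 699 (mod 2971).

2309

Compute 2035^2296 mod 2971 = 2448, then multiply by 2035 repeatedly:
  2035^2296=2448  2035^2297=2284  2035^2298=1296  2035^2299=2083  2035^2300=2259
  2035^2301=928  2035^2302=1895  2035^2303=2938  2035^2304=1178  2035^2305=2604
  2035^2306=1847  2035^2307=330  2035^2308=104  2035^2309=699
Found 699 at exponent 2309.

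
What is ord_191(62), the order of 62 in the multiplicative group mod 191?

190

The order of 62 must divide p − 1 = 190 = 2 · 5 · 19.
Divisors: 1, 2, 5, 10, 19, 38, 95, 190.
Check each in increasing order: 62^1 ≡ 62;  62^2 ≡ 24;  62^5 ≡ 186;  62^10 ≡ 25;  62^19 ≡ 7;  62^38 ≡ 49;  62^95 ≡ 190;  62^190 ≡ 1.
Smallest exponent giving 1 is 190.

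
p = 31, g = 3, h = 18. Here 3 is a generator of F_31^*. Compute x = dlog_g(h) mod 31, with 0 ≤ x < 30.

26

Successive powers of 3 modulo 31:
  3^0=1  3^1=3  3^2=9  3^3=27  3^4=19  3^5=26
  3^6=16  3^7=17  3^8=20  3^9=29  3^10=25  3^11=13
  3^12=8  3^13=24  3^14=10  3^15=30  3^16=28  3^17=22
  3^18=4  3^19=12  3^20=5  3^21=15  3^22=14  3^23=11
  3^24=2  3^25=6  3^26=18
So 3^26 ≡ 18 (mod 31), giving x = 26.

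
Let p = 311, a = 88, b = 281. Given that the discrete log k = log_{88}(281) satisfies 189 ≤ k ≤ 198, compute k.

197

Compute 88^189 mod 311 = 115, then multiply by 88 repeatedly:
  88^189=115  88^190=168  88^191=167  88^192=79  88^193=110
  88^194=39  88^195=11  88^196=35  88^197=281
Found 281 at exponent 197.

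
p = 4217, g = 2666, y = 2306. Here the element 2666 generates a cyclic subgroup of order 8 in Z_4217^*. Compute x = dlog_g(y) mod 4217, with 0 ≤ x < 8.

Successive powers of 2666 modulo 4217:
  2666^0=1  2666^1=2666  2666^2=1911  2666^3=590  2666^4=4216  2666^5=1551
  2666^6=2306
So 2666^6 ≡ 2306 (mod 4217), giving x = 6.

6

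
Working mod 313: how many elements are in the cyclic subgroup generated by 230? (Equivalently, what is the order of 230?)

78

The order of 230 must divide p − 1 = 312 = 2^3 · 3 · 13.
Divisors: 1, 2, 3, 4, 6, 8, 12, 13, 24, 26, 39, 52, 78, 104, 156, 312.
Check each in increasing order: 230^1 ≡ 230;  230^2 ≡ 3;  230^3 ≡ 64;  230^4 ≡ 9;  230^6 ≡ 27;  230^8 ≡ 81;  230^12 ≡ 103;  230^13 ≡ 215;  230^24 ≡ 280;  230^26 ≡ 214;  230^39 ≡ 312;  230^52 ≡ 98;  230^78 ≡ 1.
Smallest exponent giving 1 is 78.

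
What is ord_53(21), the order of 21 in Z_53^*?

52

The order of 21 must divide p − 1 = 52 = 2^2 · 13.
Divisors: 1, 2, 4, 13, 26, 52.
Check each in increasing order: 21^1 ≡ 21;  21^2 ≡ 17;  21^4 ≡ 24;  21^13 ≡ 23;  21^26 ≡ 52;  21^52 ≡ 1.
Smallest exponent giving 1 is 52.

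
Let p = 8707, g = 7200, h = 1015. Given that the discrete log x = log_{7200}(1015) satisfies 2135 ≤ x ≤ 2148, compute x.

2147

Compute 7200^2135 mod 8707 = 4536, then multiply by 7200 repeatedly:
  7200^2135=4536  7200^2136=7950  7200^2137=182  7200^2138=4350  7200^2139=921
  7200^2140=5173  7200^2141=5761  7200^2142=7759  7200^2143=688  7200^2144=8024
  7200^2145=1855  7200^2146=8169  7200^2147=1015
Found 1015 at exponent 2147.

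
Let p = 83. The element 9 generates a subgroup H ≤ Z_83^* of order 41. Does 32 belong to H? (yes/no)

no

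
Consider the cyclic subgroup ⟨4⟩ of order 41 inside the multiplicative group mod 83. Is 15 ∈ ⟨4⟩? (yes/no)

15 ∈ ⟨4⟩ iff 15^41 ≡ 1 (mod 83), since |⟨4⟩| = 41.
15^41 mod 83 = 82.
Since 82 ≠ 1, 15 does not lie in the subgroup.

no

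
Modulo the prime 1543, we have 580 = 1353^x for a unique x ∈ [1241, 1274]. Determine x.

1245

Compute 1353^1241 mod 1543 = 447, then multiply by 1353 repeatedly:
  1353^1241=447  1353^1242=1478  1353^1243=6  1353^1244=403  1353^1245=580
Found 580 at exponent 1245.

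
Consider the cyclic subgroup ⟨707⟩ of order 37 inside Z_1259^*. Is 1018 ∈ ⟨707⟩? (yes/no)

no

1018 ∈ ⟨707⟩ iff 1018^37 ≡ 1 (mod 1259), since |⟨707⟩| = 37.
1018^37 mod 1259 = 1258.
Since 1258 ≠ 1, 1018 does not lie in the subgroup.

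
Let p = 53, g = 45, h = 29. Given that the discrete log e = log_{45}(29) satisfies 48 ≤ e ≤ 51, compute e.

Compute 45^48 mod 53 = 46, then multiply by 45 repeatedly:
  45^48=46  45^49=3  45^50=29
Found 29 at exponent 50.

50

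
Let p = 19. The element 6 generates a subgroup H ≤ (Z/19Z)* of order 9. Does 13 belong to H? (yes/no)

no

13 ∈ ⟨6⟩ iff 13^9 ≡ 1 (mod 19), since |⟨6⟩| = 9.
13^9 mod 19 = 18.
Since 18 ≠ 1, 13 does not lie in the subgroup.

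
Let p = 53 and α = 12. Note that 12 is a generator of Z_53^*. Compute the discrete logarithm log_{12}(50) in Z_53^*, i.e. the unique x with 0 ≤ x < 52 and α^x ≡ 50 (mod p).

Successive powers of 12 modulo 53:
  12^0=1  12^1=12  12^2=38  12^3=32  12^4=13  12^5=50
So 12^5 ≡ 50 (mod 53), giving x = 5.

5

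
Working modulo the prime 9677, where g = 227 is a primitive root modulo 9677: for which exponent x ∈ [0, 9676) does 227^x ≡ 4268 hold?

1226

Baby-step giant-step with m = ceil(sqrt(9676)) = 99.
Baby table (227^j mod 9677 for j=0..98):
  0:1  1:227  2:3144  3:7267  4:4519  5:51  6:1900  7:5512
  8:2891  9:7898  10:2601  11:130  12:479  13:2286  14:6041  15:6850
  16:6630  17:5075  18:462  19:8104  20:978  21:9112  22:7223  23:4208
  24:6870  25:1493  26:216  27:647  28:1714  29:1998  30:8404  31:1339
  32:3966  33:321  34:5128  35:2816  36:550  37:8726  38:6694  39:249
  40:8138  41:8696  42:9561  43:2699  44:3022  45:8604  46:8031  47:3761
  48:2171  49:8967  50:3339  51:3147  52:7948  53:4274  54:2498  55:5780
  56:5665  57:8591  58:5080  59:1597  60:4470  61:8282  62:2676  63:7478
  64:4031  65:5399  66:6271  67:998  68:3975  69:2364  70:4393  71:480
  72:2513  73:9185  74:4440  75:1472  76:5126  77:2362  78:3939  79:3869
  80:7333  81:147  82:4338  83:7349  84:3779  85:6257  86:7497  87:8344
  88:7073  89:8866  90:9443  91:4944  92:9433  93:2674  94:7024  95:7420
  96:542  97:6910  98:896
Giant step factor: 227^(-99) ≡ 2046 (mod 9677).
Scan 4268·2046^i mod 9677 for i = 0, 1, …:
  i=0: 4268   i=1: 3674   i=2: 7652   i=3: 8283
  i=4: 2591   i=5: 7867   i=6: 3031   i=7: 8146
  i=8: 2922   i=9: 7703   i=10: 6182   i=11: 533
  i=12: 6694
Match at i=12, j=38: x = 12·99 + 38 = 1226.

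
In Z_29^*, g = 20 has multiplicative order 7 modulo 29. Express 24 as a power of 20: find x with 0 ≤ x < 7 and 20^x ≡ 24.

5

Successive powers of 20 modulo 29:
  20^0=1  20^1=20  20^2=23  20^3=25  20^4=7  20^5=24
So 20^5 ≡ 24 (mod 29), giving x = 5.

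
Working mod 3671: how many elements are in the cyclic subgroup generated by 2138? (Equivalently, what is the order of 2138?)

1835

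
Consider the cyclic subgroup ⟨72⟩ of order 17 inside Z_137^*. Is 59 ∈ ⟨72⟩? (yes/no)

yes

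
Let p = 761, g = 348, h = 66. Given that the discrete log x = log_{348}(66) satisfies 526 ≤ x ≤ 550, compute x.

538

Compute 348^526 mod 761 = 556, then multiply by 348 repeatedly:
  348^526=556  348^527=194  348^528=544  348^529=584  348^530=45
  348^531=440  348^532=159  348^533=540  348^534=714  348^535=386
  348^536=392  348^537=197  348^538=66
Found 66 at exponent 538.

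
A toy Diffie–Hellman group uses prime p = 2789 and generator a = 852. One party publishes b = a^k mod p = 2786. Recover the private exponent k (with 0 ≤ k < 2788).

1059

Baby-step giant-step with m = ceil(sqrt(2788)) = 53.
Baby table (852^j mod 2789 for j=0..52):
  0:1  1:852  2:764  3:1091  4:795  5:2402  6:2167  7:2755
  8:1711  9:1914  10:1952  11:860  12:2002  13:1625  14:1156  15:395
  16:1860  17:568  18:1439  19:1657  20:530  21:2531  22:515  23:907
  24:211  25:1276  26:2231  27:1503  28:405  29:2013  30:2630  31:1193
  32:1240  33:2238  34:1889  35:175  36:1283  37:2617  38:1273  39:2464
  40:2000  41:2710  42:2417  43:1002  44:270  45:1342  46:2683  47:1725
  48:2686  49:1492  50:2189  51:1976  52:1785
Giant step factor: 852^(-53) ≡ 2262 (mod 2789).
Scan 2786·2262^i mod 2789 for i = 0, 1, …:
  i=0: 2786   i=1: 1581   i=2: 724   i=3: 545
  i=4: 52   i=5: 486   i=6: 466   i=7: 2639
  i=8: 958   i=9: 2732     …   i=18: 1706
  i=19: 1785
Match at i=19, j=52: k = 19·53 + 52 = 1059.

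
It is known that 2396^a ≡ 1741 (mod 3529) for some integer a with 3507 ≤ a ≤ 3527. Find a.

3508

Compute 2396^3507 mod 3529 = 936, then multiply by 2396 repeatedly:
  2396^3507=936  2396^3508=1741
Found 1741 at exponent 3508.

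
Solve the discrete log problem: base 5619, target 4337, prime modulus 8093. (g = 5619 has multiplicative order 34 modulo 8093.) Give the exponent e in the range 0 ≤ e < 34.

15

Successive powers of 5619 modulo 8093:
  5619^0=1  5619^1=5619  5619^2=2368  5619^3=900  5619^4=7068  5619^5=2741
  5619^6=700  5619^7=102  5619^8=6628  5619^9=6839  5619^10=2777  5619^11=659
  5619^12=4420  5619^13=6656  5619^14=2311  5619^15=4337
So 5619^15 ≡ 4337 (mod 8093), giving e = 15.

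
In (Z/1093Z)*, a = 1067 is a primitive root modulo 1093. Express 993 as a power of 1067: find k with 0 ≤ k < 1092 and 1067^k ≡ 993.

914

Baby-step giant-step with m = ceil(sqrt(1092)) = 34.
Baby table (1067^j mod 1093 for j=0..33):
  0:1  1:1067  2:676  3:1005  4:102  5:627  6:93  7:861
  8:567  9:560  10:742  11:382  12:998  13:284  14:267  15:709
  16:147  17:550  18:1002  19:180  20:785  21:357  22:555  23:872
  24:281  25:345  26:867  27:411  28:244  29:214  30:994  31:388
  32:842  33:1061
Giant step factor: 1067^(-34) ≡ 67 (mod 1093).
Scan 993·67^i mod 1093 for i = 0, 1, …:
  i=0: 993   i=1: 951   i=2: 323   i=3: 874
  i=4: 629   i=5: 609   i=6: 362   i=7: 208
  i=8: 820   i=9: 290     …   i=25: 700
  i=26: 994
Match at i=26, j=30: k = 26·34 + 30 = 914.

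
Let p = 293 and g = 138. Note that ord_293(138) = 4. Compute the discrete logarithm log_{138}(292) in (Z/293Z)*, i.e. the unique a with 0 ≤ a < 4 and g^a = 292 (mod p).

2

Successive powers of 138 modulo 293:
  138^0=1  138^1=138  138^2=292
So 138^2 ≡ 292 (mod 293), giving a = 2.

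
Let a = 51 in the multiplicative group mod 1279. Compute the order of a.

The order of 51 must divide p − 1 = 1278 = 2 · 3^2 · 71.
Divisors: 1, 2, 3, 6, 9, 18, 71, 142, 213, 426, 639, 1278.
Check each in increasing order: 51^1 ≡ 51;  51^2 ≡ 43;  51^3 ≡ 914;  51^6 ≡ 209;  51^9 ≡ 455;  51^18 ≡ 1106;  51^71 ≡ 1278;  51^142 ≡ 1.
Smallest exponent giving 1 is 142.

142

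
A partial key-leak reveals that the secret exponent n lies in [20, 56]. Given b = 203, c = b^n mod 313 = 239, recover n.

49

Compute 203^20 mod 313 = 194, then multiply by 203 repeatedly:
  203^20=194  203^21=257  203^22=213  203^23=45  203^24=58
  203^25=193  203^26=54  203^27=7  203^28=169  203^29=190
  203^30=71  203^31=15  203^32=228  203^33=273  203^34=18
  203^35=211  203^36=265  203^37=272  203^38=128  203^39=5
  203^40=76  203^41=91  203^42=6  203^43=279  203^44=297
  203^45=195  203^46=147  203^47=106  203^48=234  203^49=239
Found 239 at exponent 49.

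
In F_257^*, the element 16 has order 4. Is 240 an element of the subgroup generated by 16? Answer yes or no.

⟨16⟩ has order 4; its elements mod 257 are {1, 16, 241, 256}.
240 is not in this set.

no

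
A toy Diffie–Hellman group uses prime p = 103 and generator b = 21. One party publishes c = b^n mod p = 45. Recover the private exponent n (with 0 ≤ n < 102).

Baby-step giant-step with m = ceil(sqrt(102)) = 11.
Baby table (21^j mod 103 for j=0..10):
  0:1  1:21  2:29  3:94  4:17  5:48  6:81  7:53
  8:83  9:95  10:38
Giant step factor: 21^(-11) ≡ 99 (mod 103).
Scan 45·99^i mod 103 for i = 0, 1, …:
  i=0: 45   i=1: 26   i=2: 102   i=3: 4
  i=4: 87   i=5: 64   i=6: 53
Match at i=6, j=7: n = 6·11 + 7 = 73.

73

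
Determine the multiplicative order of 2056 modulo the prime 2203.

1101

The order of 2056 must divide p − 1 = 2202 = 2 · 3 · 367.
Divisors: 1, 2, 3, 6, 367, 734, 1101, 2202.
Check each in increasing order: 2056^1 ≡ 2056;  2056^2 ≡ 1782;  2056^3 ≡ 203;  2056^6 ≡ 1555;  2056^367 ≡ 285;  2056^734 ≡ 1917;  2056^1101 ≡ 1.
Smallest exponent giving 1 is 1101.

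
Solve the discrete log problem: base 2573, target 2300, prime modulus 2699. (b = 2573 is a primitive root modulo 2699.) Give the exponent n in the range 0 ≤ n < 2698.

2089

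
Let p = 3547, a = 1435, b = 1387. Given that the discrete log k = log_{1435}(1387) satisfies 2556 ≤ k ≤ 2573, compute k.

2573

Compute 1435^2556 mod 3547 = 3213, then multiply by 1435 repeatedly:
  1435^2556=3213  1435^2557=3102  1435^2558=3432  1435^2559=1684  1435^2560=1033
  1435^2561=3256  1435^2562=961  1435^2563=2799  1435^2564=1361  1435^2565=2185
  1435^2566=3474  1435^2567=1655  1435^2568=1982  1435^2569=3023  1435^2570=24
  1435^2571=2517  1435^2572=1049  1435^2573=1387
Found 1387 at exponent 2573.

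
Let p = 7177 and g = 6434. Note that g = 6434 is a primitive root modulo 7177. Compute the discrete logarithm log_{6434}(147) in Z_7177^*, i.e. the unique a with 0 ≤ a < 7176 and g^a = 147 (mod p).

3500

Baby-step giant-step with m = ceil(sqrt(7176)) = 85.
Baby table (6434^j mod 7177 for j=0..84):
  0:1  1:6434  2:6597  3:320  4:6258  5:1002  6:1922  7:177
  8:4852  9:4995  10:6401  11:2408  12:5106  13:2875  14:2621  15:4741
  16:1344  17:6188  18:2773  19:6637  20:6485  21:4589  22:6625  23:1047
  24:4372  25:2785  26:4898  27:6702  28:1252  29:2774  30:5894  31:5905
  32:4909  33:5706  34:2049  35:6294  36:2962  37:2573  38:4520  39:476
  40:5182  41:3823  42:1603  43:353  44:3270  45:3393  46:5305  47:5735
  48:2033  49:3828  50:5065  51:4630  52:4870  53:5975  54:3138  55:991
  56:2918  57:6557  58:1332  59:750  60:2556  61:2797  62:3159  63:6919
  64:5092  65:6100  66:3564  67:261  68:7033  69:6514  70:4573  71:4159
  72:3150  73:6429  74:3135  75:3220  76:4658  77:5597  78:4089  79:4921
  80:3967  81:2266  82:2957  83:6288  84:243
Giant step factor: 6434^(-85) ≡ 3199 (mod 7177).
Scan 147·3199^i mod 7177 for i = 0, 1, …:
  i=0: 147   i=1: 3748   i=2: 4262   i=3: 5015
  i=4: 2390   i=5: 2105   i=6: 1869   i=7: 490
  i=8: 2924   i=9: 2245     …   i=40: 3627
  i=41: 4741
Match at i=41, j=15: a = 41·85 + 15 = 3500.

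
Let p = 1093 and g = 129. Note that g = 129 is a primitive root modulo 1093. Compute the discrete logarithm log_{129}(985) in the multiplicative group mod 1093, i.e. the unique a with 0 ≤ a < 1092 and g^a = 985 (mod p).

300

Baby-step giant-step with m = ceil(sqrt(1092)) = 34.
Baby table (129^j mod 1093 for j=0..33):
  0:1  1:129  2:246  3:37  4:401  5:358  6:276  7:628
  8:130  9:375  10:283  11:438  12:759  13:634  14:904  15:758
  16:505  17:658  18:721  19:104  20:300  21:445  22:569  23:170
  24:70  25:286  26:825  27:404  28:745  29:1014  30:739  31:240
  32:356  33:18
Giant step factor: 129^(-34) ≡ 217 (mod 1093).
Scan 985·217^i mod 1093 for i = 0, 1, …:
  i=0: 985   i=1: 610   i=2: 117   i=3: 250
  i=4: 693   i=5: 640   i=6: 69   i=7: 764
  i=8: 745
Match at i=8, j=28: a = 8·34 + 28 = 300.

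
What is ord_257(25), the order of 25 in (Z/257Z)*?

128

The order of 25 must divide p − 1 = 256 = 2^8.
Divisors: 1, 2, 4, 8, 16, 32, 64, 128, 256.
Check each in increasing order: 25^1 ≡ 25;  25^2 ≡ 111;  25^4 ≡ 242;  25^8 ≡ 225;  25^16 ≡ 253;  25^32 ≡ 16;  25^64 ≡ 256;  25^128 ≡ 1.
Smallest exponent giving 1 is 128.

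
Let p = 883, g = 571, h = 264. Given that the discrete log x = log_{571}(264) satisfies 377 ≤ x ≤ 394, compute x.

393

Compute 571^377 mod 883 = 581, then multiply by 571 repeatedly:
  571^377=581  571^378=626  571^379=714  571^380=631  571^381=37
  571^382=818  571^383=854  571^384=218  571^385=858  571^386=736
  571^387=831  571^388=330  571^389=351  571^390=863  571^391=59
  571^392=135  571^393=264
Found 264 at exponent 393.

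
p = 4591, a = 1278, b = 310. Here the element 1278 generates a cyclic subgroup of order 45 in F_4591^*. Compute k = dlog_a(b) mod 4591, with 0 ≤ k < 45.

30

Successive powers of 1278 modulo 4591:
  1278^0=1  1278^1=1278  1278^2=3479  1278^3=2074  1278^4=1565  1278^5=2985
  1278^6=4300  1278^7=4564  1278^8=2222  1278^9=2478  1278^10=3685  1278^11=3655
  1278^12=2043  1278^13=3266  1278^14=729  1278^15=4280  1278^16=1959  1278^17=1507
  1278^18=2317  1278^19=4522  1278^20=3638  1278^21=3272  1278^22=3806  1278^23=2199
  1278^24=630  1278^25=1715  1278^26=1863  1278^27=2776  1278^28=3476  1278^29=2831
  1278^30=310
So 1278^30 ≡ 310 (mod 4591), giving k = 30.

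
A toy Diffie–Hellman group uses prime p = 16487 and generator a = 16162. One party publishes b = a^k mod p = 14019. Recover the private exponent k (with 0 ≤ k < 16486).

6469

Baby-step giant-step with m = ceil(sqrt(16486)) = 129.
Baby table (16162^j mod 16487 for j=0..128):
  0:1  1:16162  2:6703  3:14296  4:3134  5:3644  6:2764  7:8485
  8:12191  9:11292  10:6701  11:14946  12:6215  13:8026  14:12983  15:1197
  16:6663  17:10809  18:15293  19:8849  20:9300  21:11108  22:553  23:1632
  24:13671  25:8415  26:1967  27:3718  28:11688  29:9897  30:14927  31:12390
  32:12565  33:5151  34:7599  35:3375  36:7754  37:2461  38:8038  39:9083
  40:15685  41:13345  42:15443  43:9560  44:9043  45:12198  46:9017  47:4161
  48:16096  49:11666  50:560  51:15844  52:11131  53:9565  54:7418  55:12739
  56:14549  57:3344  58:1342  59:8999  60:10011  61:10851  62:1643  63:10096
  64:16200  65:10840  66:5218  67:2311  68:7327  69:9340  70:14595  71:4881
  72:12914  73:7135  74:5792  75:13605  76:13378  77:4718  78:16428  79:2688
  80:211  81:13860  82:12938  83:15822  84:1794  85:10482  86:6159  87:9739
  88:329  89:8484  90:12516  91:4589  92:8892  93:11812  94:2571  95:5262
  96:4498  97:5493  98:11858  99:4108  100:347  101:2634  102:1274  103:14612
  104:15843  105:11456  106:2862  107:9609  108:9605  109:10905  110:580  111:9344
  112:13295  113:15206  114:4150  115:3184  116:3881  117:8174  118:14344  119:4021
  120:12135  121:13005  122:10534  123:5746  124:12068  125:1806  126:6582  127:4160
  128:16421
Giant step factor: 16162^(-129) ≡ 7707 (mod 16487).
Scan 14019·7707^i mod 16487 for i = 0, 1, …:
  i=0: 14019   i=1: 5122   i=2: 5376   i=3: 1001
  i=4: 15278   i=5: 13879   i=6: 14284   i=7: 3089
  i=8: 16182   i=9: 7006     …   i=49: 12706
  i=50: 8849
Match at i=50, j=19: k = 50·129 + 19 = 6469.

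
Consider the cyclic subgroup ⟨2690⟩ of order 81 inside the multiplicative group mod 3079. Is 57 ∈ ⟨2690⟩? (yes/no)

57 ∈ ⟨2690⟩ iff 57^81 ≡ 1 (mod 3079), since |⟨2690⟩| = 81.
57^81 mod 3079 = 1.
Since 1 = 1, 57 lies in the subgroup.

yes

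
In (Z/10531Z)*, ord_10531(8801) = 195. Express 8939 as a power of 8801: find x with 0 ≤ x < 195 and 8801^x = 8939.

Baby-step giant-step with m = ceil(sqrt(195)) = 14.
Baby table (8801^j mod 10531 for j=0..13):
  0:1  1:8801  2:2096  3:7115  4:1789  5:1144  6:708  7:7287
  8:9628  9:3602  10:2892  11:9596  12:6307  13:9537
Giant step factor: 8801^(-14) ≡ 1449 (mod 10531).
Scan 8939·1449^i mod 10531 for i = 0, 1, …:
  i=0: 8939   i=1: 10012   i=2: 6201   i=3: 2306
  i=4: 3067   i=5: 1
Match at i=5, j=0: x = 5·14 + 0 = 70.

70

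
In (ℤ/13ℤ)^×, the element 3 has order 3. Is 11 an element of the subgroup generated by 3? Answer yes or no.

no

⟨3⟩ has order 3; its elements mod 13 are {1, 3, 9}.
11 is not in this set.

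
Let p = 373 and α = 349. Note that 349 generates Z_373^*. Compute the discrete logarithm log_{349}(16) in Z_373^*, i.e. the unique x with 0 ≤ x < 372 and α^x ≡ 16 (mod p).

Baby-step giant-step with m = ceil(sqrt(372)) = 20.
Baby table (349^j mod 373 for j=0..19):
  0:1  1:349  2:203  3:350  4:179  5:180  6:156  7:359
  8:336  9:142  10:322  11:105  12:91  13:54  14:196  15:145
  16:250  17:341  18:22  19:218
Giant step factor: 349^(-20) ≡ 261 (mod 373).
Scan 16·261^i mod 373 for i = 0, 1, …:
  i=0: 16   i=1: 73   i=2: 30   i=3: 370
  i=4: 336
Match at i=4, j=8: x = 4·20 + 8 = 88.

88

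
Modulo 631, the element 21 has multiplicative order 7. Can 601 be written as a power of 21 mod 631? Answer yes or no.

yes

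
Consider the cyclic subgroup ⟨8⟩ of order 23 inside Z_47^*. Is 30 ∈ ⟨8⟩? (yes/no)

no

⟨8⟩ has order 23; its elements mod 47 are {1, 2, 3, 4, 6, 7, 8, 9, 12, 14, 16, 17, 18, 21, 24, 25, 27, 28, 32, 34, 36, 37, 42}.
30 is not in this set.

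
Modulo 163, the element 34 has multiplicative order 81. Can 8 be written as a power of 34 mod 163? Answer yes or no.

no

8 ∈ ⟨34⟩ iff 8^81 ≡ 1 (mod 163), since |⟨34⟩| = 81.
8^81 mod 163 = 162.
Since 162 ≠ 1, 8 does not lie in the subgroup.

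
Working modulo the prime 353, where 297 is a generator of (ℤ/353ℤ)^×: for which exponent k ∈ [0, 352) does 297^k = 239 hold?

325

Baby-step giant-step with m = ceil(sqrt(352)) = 19.
Baby table (297^j mod 353 for j=0..18):
  0:1  1:297  2:312  3:178  4:269  5:115  6:267  7:227
  8:349  9:224  10:164  11:347  12:336  13:246  14:344  15:151
  16:16  17:163  18:50
Giant step factor: 297^(-19) ≡ 103 (mod 353).
Scan 239·103^i mod 353 for i = 0, 1, …:
  i=0: 239   i=1: 260   i=2: 305   i=3: 351
  i=4: 147   i=5: 315   i=6: 322   i=7: 337
  i=8: 117   i=9: 49     …   i=16: 75
  i=17: 312
Match at i=17, j=2: k = 17·19 + 2 = 325.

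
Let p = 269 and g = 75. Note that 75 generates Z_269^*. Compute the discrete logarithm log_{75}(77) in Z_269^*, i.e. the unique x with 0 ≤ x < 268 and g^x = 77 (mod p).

Baby-step giant-step with m = ceil(sqrt(268)) = 17.
Baby table (75^j mod 269 for j=0..16):
  0:1  1:75  2:245  3:83  4:38  5:160  6:164  7:195
  8:99  9:162  10:45  11:147  12:265  13:238  14:96  15:206
  16:117
Giant step factor: 75^(-17) ≡ 29 (mod 269).
Scan 77·29^i mod 269 for i = 0, 1, …:
  i=0: 77   i=1: 81   i=2: 197   i=3: 64
  i=4: 242   i=5: 24   i=6: 158   i=7: 9
  i=8: 261   i=9: 37   i=10: 266   i=11: 182
  i=12: 167   i=13: 1
Match at i=13, j=0: x = 13·17 + 0 = 221.

221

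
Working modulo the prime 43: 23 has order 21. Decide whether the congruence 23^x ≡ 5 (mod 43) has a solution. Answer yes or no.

5 ∈ ⟨23⟩ iff 5^21 ≡ 1 (mod 43), since |⟨23⟩| = 21.
5^21 mod 43 = 42.
Since 42 ≠ 1, 5 does not lie in the subgroup.

no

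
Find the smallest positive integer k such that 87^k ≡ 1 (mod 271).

15

The order of 87 must divide p − 1 = 270 = 2 · 3^3 · 5.
Divisors: 1, 2, 3, 5, 6, 9, 10, 15, 18, 27, 30, 45, 54, 90, 135, 270.
Check each in increasing order: 87^1 ≡ 87;  87^2 ≡ 252;  87^3 ≡ 244;  87^5 ≡ 242;  87^6 ≡ 187;  87^9 ≡ 100;  87^10 ≡ 28;  87^15 ≡ 1.
Smallest exponent giving 1 is 15.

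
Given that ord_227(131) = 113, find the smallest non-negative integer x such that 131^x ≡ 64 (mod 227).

40

Baby-step giant-step with m = ceil(sqrt(113)) = 11.
Baby table (131^j mod 227 for j=0..10):
  0:1  1:131  2:136  3:110  4:109  5:205  6:69  7:186
  8:77  9:99  10:30
Giant step factor: 131^(-11) ≡ 16 (mod 227).
Scan 64·16^i mod 227 for i = 0, 1, …:
  i=0: 64   i=1: 116   i=2: 40   i=3: 186
Match at i=3, j=7: x = 3·11 + 7 = 40.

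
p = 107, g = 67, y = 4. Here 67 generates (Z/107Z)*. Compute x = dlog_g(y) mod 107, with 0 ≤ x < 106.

Baby-step giant-step with m = ceil(sqrt(106)) = 11.
Baby table (67^j mod 107 for j=0..10):
  0:1  1:67  2:102  3:93  4:25  5:70  6:89  7:78
  8:90  9:38  10:85
Giant step factor: 67^(-11) ≡ 58 (mod 107).
Scan 4·58^i mod 107 for i = 0, 1, …:
  i=0: 4   i=1: 18   i=2: 81   i=3: 97
  i=4: 62   i=5: 65   i=6: 25
Match at i=6, j=4: x = 6·11 + 4 = 70.

70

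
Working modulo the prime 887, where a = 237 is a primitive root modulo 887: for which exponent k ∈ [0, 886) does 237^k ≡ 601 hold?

31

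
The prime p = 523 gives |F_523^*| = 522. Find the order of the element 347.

522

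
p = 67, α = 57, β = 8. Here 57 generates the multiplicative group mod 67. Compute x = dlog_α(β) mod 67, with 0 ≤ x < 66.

Successive powers of 57 modulo 67:
  57^0=1  57^1=57  57^2=33  57^3=5  57^4=17  57^5=31
  57^6=25  57^7=18  57^8=21  57^9=58  57^10=23  57^11=38
  57^12=22  57^13=48  57^14=56  57^15=43  57^16=39  57^17=12
  57^18=14  57^19=61  57^20=60  57^21=3  57^22=37  57^23=32
  57^24=15  57^25=51  57^26=26  57^27=8
So 57^27 ≡ 8 (mod 67), giving x = 27.

27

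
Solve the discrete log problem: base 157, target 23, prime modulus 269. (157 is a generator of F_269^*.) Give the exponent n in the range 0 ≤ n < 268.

264

Baby-step giant-step with m = ceil(sqrt(268)) = 17.
Baby table (157^j mod 269 for j=0..16):
  0:1  1:157  2:170  3:59  4:117  5:77  6:253  7:178
  8:239  9:132  10:11  11:113  12:256  13:111  14:211  15:40
  16:93
Giant step factor: 157^(-17) ≡ 165 (mod 269).
Scan 23·165^i mod 269 for i = 0, 1, …:
  i=0: 23   i=1: 29   i=2: 212   i=3: 10
  i=4: 36   i=5: 22   i=6: 133   i=7: 156
  i=8: 185   i=9: 128     …   i=14: 216
  i=15: 132
Match at i=15, j=9: n = 15·17 + 9 = 264.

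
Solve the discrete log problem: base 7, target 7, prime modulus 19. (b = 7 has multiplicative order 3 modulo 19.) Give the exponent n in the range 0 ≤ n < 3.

1

Successive powers of 7 modulo 19:
  7^0=1  7^1=7
So 7^1 ≡ 7 (mod 19), giving n = 1.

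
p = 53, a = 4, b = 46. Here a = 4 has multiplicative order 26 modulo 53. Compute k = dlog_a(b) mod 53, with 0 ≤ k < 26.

20

Successive powers of 4 modulo 53:
  4^0=1  4^1=4  4^2=16  4^3=11  4^4=44  4^5=17
  4^6=15  4^7=7  4^8=28  4^9=6  4^10=24  4^11=43
  4^12=13  4^13=52  4^14=49  4^15=37  4^16=42  4^17=9
  4^18=36  4^19=38  4^20=46
So 4^20 ≡ 46 (mod 53), giving k = 20.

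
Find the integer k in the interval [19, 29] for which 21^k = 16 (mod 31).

Compute 21^19 mod 31 = 13, then multiply by 21 repeatedly:
  21^19=13  21^20=25  21^21=29  21^22=20  21^23=17
  21^24=16
Found 16 at exponent 24.

24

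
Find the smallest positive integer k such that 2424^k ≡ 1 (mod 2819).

2818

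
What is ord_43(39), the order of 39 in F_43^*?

14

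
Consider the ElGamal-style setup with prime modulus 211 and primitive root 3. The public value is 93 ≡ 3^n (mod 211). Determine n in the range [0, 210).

Baby-step giant-step with m = ceil(sqrt(210)) = 15.
Baby table (3^j mod 211 for j=0..14):
  0:1  1:3  2:9  3:27  4:81  5:32  6:96  7:77
  8:20  9:60  10:180  11:118  12:143  13:7  14:21
Giant step factor: 3^(-15) ≡ 67 (mod 211).
Scan 93·67^i mod 211 for i = 0, 1, …:
  i=0: 93   i=1: 112   i=2: 119   i=3: 166
  i=4: 150   i=5: 133   i=6: 49   i=7: 118
Match at i=7, j=11: n = 7·15 + 11 = 116.

116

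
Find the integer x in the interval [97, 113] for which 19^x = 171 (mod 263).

Compute 19^97 mod 263 = 30, then multiply by 19 repeatedly:
  19^97=30  19^98=44  19^99=47  19^100=104  19^101=135
  19^102=198  19^103=80  19^104=205  19^105=213  19^106=102
  19^107=97  19^108=2  19^109=38  19^110=196  19^111=42
  19^112=9  19^113=171
Found 171 at exponent 113.

113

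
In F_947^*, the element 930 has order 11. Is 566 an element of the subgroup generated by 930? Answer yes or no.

⟨930⟩ has order 11; its elements mod 947 are {1, 133, 185, 215, 289, 433, 557, 580, 643, 769, 930}.
566 is not in this set.

no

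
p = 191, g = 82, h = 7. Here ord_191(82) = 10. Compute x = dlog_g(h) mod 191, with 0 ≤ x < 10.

9

Successive powers of 82 modulo 191:
  82^0=1  82^1=82  82^2=39  82^3=142  82^4=184  82^5=190
  82^6=109  82^7=152  82^8=49  82^9=7
So 82^9 ≡ 7 (mod 191), giving x = 9.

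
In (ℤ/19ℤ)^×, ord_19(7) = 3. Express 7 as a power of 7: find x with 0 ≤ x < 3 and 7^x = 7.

Successive powers of 7 modulo 19:
  7^0=1  7^1=7
So 7^1 ≡ 7 (mod 19), giving x = 1.

1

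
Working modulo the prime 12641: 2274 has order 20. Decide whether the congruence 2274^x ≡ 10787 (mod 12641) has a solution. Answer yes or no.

no

⟨2274⟩ has order 20; its elements mod 12641 are {1, 159, 907, 984, 2035, 2274, 4764, 5023, 5101, 5162, 7479, 7540, 7618, 7877, 10367, 10606, 11657, 11734, 12482, 12640}.
10787 is not in this set.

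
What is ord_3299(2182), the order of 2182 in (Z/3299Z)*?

3298

The order of 2182 must divide p − 1 = 3298 = 2 · 17 · 97.
Divisors: 1, 2, 17, 34, 97, 194, 1649, 3298.
Check each in increasing order: 2182^1 ≡ 2182;  2182^2 ≡ 667;  2182^17 ≡ 2318;  2182^34 ≡ 2352;  2182^97 ≡ 1718;  2182^194 ≡ 2218;  2182^1649 ≡ 3298;  2182^3298 ≡ 1.
Smallest exponent giving 1 is 3298.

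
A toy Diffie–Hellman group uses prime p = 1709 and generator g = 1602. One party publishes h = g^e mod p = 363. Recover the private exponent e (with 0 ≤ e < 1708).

Baby-step giant-step with m = ceil(sqrt(1708)) = 42.
Baby table (1602^j mod 1709 for j=0..41):
  0:1  1:1602  2:1195  3:310  4:1010  5:1306  6:396  7:353
  8:1536  9:1421  10:54  11:1058  12:1297  13:1359  14:1561  15:455
  16:876  17:263  18:912  19:1538  20:1207  21:735  22:1678  23:1608
  24:553  25:644  26:1161  27:530  28:1396  29:1020  30:236  31:383
  32:35  33:1382  34:809  35:596  36:1170  37:1276  38:188  39:392
  40:781  41:174
Giant step factor: 1602^(-42) ≡ 1303 (mod 1709).
Scan 363·1303^i mod 1709 for i = 0, 1, …:
  i=0: 363   i=1: 1305   i=2: 1669   i=3: 859
  i=4: 1591   i=5: 56   i=6: 1190   i=7: 507
  i=8: 947   i=9: 43     …   i=16: 851
  i=17: 1421
Match at i=17, j=9: e = 17·42 + 9 = 723.

723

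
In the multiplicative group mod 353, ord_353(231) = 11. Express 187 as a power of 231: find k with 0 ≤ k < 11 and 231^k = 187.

4

Successive powers of 231 modulo 353:
  231^0=1  231^1=231  231^2=58  231^3=337  231^4=187
So 231^4 ≡ 187 (mod 353), giving k = 4.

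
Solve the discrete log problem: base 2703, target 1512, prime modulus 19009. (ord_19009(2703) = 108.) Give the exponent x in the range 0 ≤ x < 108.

107

Baby-step giant-step with m = ceil(sqrt(108)) = 11.
Baby table (2703^j mod 19009 for j=0..10):
  0:1  1:2703  2:6753  3:4719  4:418  5:8323  6:9422  7:14615
  8:3643  9:367  10:3533
Giant step factor: 2703^(-11) ≡ 11875 (mod 19009).
Scan 1512·11875^i mod 19009 for i = 0, 1, …:
  i=0: 1512   i=1: 10504   i=2: 16951   i=3: 6824
  i=4: 18642   i=5: 13945   i=6: 9476   i=7: 13229
  i=8: 3999   i=9: 3643
Match at i=9, j=8: x = 9·11 + 8 = 107.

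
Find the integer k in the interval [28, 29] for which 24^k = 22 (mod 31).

29

Compute 24^28 mod 31 = 19, then multiply by 24 repeatedly:
  24^28=19  24^29=22
Found 22 at exponent 29.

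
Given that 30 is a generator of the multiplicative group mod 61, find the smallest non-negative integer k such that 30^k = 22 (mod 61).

44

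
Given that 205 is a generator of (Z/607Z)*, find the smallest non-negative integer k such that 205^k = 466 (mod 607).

206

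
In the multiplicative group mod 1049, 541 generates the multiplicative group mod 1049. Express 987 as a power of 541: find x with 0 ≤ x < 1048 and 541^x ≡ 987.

Baby-step giant-step with m = ceil(sqrt(1048)) = 33.
Baby table (541^j mod 1049 for j=0..32):
  0:1  1:541  2:10  3:165  4:100  5:601  6:1000  7:765
  8:559  9:307  10:345  11:972  12:303  13:279  14:932  15:692
  16:928  17:626  18:888  19:1015  20:488  21:709  22:684  23:796
  24:546  25:617  26:215  27:925  28:52  29:858  30:520  31:188
  32:1004
Giant step factor: 541^(-33) ≡ 486 (mod 1049).
Scan 987·486^i mod 1049 for i = 0, 1, …:
  i=0: 987   i=1: 289   i=2: 937   i=3: 116
  i=4: 779   i=5: 954   i=6: 1035   i=7: 539
  i=8: 753   i=9: 906     …   i=30: 871
  i=31: 559
Match at i=31, j=8: x = 31·33 + 8 = 1031.

1031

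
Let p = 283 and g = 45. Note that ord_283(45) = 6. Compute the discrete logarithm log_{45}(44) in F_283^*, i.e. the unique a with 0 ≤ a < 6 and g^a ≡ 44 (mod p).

Successive powers of 45 modulo 283:
  45^0=1  45^1=45  45^2=44
So 45^2 ≡ 44 (mod 283), giving a = 2.

2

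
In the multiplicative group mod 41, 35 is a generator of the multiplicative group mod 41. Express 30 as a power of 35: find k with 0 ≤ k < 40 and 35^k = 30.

Successive powers of 35 modulo 41:
  35^0=1  35^1=35  35^2=36  35^3=30
So 35^3 ≡ 30 (mod 41), giving k = 3.

3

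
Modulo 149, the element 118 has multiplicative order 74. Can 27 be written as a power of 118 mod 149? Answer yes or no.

27 ∈ ⟨118⟩ iff 27^74 ≡ 1 (mod 149), since |⟨118⟩| = 74.
27^74 mod 149 = 148.
Since 148 ≠ 1, 27 does not lie in the subgroup.

no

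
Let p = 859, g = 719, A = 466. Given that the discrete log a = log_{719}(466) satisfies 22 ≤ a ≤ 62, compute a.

60

Compute 719^22 mod 859 = 33, then multiply by 719 repeatedly:
  719^22=33  719^23=534  719^24=832  719^25=344  719^26=803
  719^27=109  719^28=202  719^29=67  719^30=69  719^31=648
  719^32=334  719^33=485  719^34=820  719^35=306  719^36=110
  719^37=62  719^38=769  719^39=574  719^40=386  719^41=77
  719^42=387  719^43=796  719^44=230  719^45=442  719^46=827
  719^47=185  719^48=729  719^49=161  719^50=653  719^51=493
  719^52=559  719^53=768  719^54=714  719^55=543  719^56=431
  719^57=649  719^58=194  719^59=328  719^60=466
Found 466 at exponent 60.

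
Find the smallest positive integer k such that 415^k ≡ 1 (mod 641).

640

The order of 415 must divide p − 1 = 640 = 2^7 · 5.
Divisors: 1, 2, 4, 5, 8, 10, 16, 20, 32, 40, 64, 80, 128, 160, 320, 640.
Check each in increasing order: 415^1 ≡ 415;  415^2 ≡ 437;  415^4 ≡ 592;  415^5 ≡ 177;  415^8 ≡ 478;  415^10 ≡ 561;  415^16 ≡ 288;  415^20 ≡ 631;  415^32 ≡ 255;  415^40 ≡ 100;  415^64 ≡ 284;  415^80 ≡ 385;  415^128 ≡ 531;  415^160 ≡ 154;  415^320 ≡ 640;  415^640 ≡ 1.
Smallest exponent giving 1 is 640.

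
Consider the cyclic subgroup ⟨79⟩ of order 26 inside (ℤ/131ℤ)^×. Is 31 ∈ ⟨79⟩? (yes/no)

no

31 ∈ ⟨79⟩ iff 31^26 ≡ 1 (mod 131), since |⟨79⟩| = 26.
31^26 mod 131 = 89.
Since 89 ≠ 1, 31 does not lie in the subgroup.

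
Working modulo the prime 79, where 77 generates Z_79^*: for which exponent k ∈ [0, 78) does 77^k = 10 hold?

36

Baby-step giant-step with m = ceil(sqrt(78)) = 9.
Baby table (77^j mod 79 for j=0..8):
  0:1  1:77  2:4  3:71  4:16  5:47  6:64  7:30
  8:19
Giant step factor: 77^(-9) ≡ 27 (mod 79).
Scan 10·27^i mod 79 for i = 0, 1, …:
  i=0: 10   i=1: 33   i=2: 22   i=3: 41
  i=4: 1
Match at i=4, j=0: k = 4·9 + 0 = 36.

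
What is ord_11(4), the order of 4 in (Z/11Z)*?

5

The order of 4 must divide p − 1 = 10 = 2 · 5.
Divisors: 1, 2, 5, 10.
Check each in increasing order: 4^1 ≡ 4;  4^2 ≡ 5;  4^5 ≡ 1.
Smallest exponent giving 1 is 5.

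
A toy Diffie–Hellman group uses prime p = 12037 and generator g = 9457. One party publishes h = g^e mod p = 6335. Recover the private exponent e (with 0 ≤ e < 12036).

994

Baby-step giant-step with m = ceil(sqrt(12036)) = 110.
Baby table (9457^j mod 12037 for j=0..109):
  0:1  1:9457  2:11976  3:899  4:3721  5:5346  6:1722  7:10930
  8:3291  9:7342  10:3878  11:9544  12:4182  13:7629  14:9712  15:4074
  16:9418  17:4263  18:3278  19:4771  20:4671  21:9894  22:3957  23:10353
  24:11400  25:6428  26:2746  27:5113  28:1012  29:1069  30:10490  31:7013
  32:10108  33:5539  34:9336  35:11194  36:8280  37:3275  38:474  39:4854
  40:7197  41:4831  42:6352  43:6234  44:9749  45:4910  46:7161  47:1415
  48:8548  49:9981  50:8200  51:5046  52:5354  53:5156  54:10442  55:10483
  56:999  57:10535  58:11283  59:7363  60:9883  61:8263  62:11024  63:1511
  64:1608  65:4125  66:10245  67:1152  68:979  69:1950  70:466  71:1420
  72:7685  73:9676  74:658  75:11614  76:8010  77:1729  78:4907  79:2864
  80:1598  81:5851  82:10855  83:4199  84:11917  85:8675  86:7320  87:453
  88:10886  89:8478  90:10026  91:433  92:2301  93:9698  94:4083  95:10272
  96:3714  97:11369  98:2149  99:4637  100:1318  101:6031  102:3861  103:5256
  104:5219  105:4383  106:6640  107:9488  108:4218  109:11045
Giant step factor: 9457^(-110) ≡ 7391 (mod 12037).
Scan 6335·7391^i mod 12037 for i = 0, 1, …:
  i=0: 6335   i=1: 10092   i=2: 8720   i=3: 3422
  i=4: 2265   i=5: 9185   i=6: 9692   i=7: 1385
  i=8: 5085   i=9: 3721
Match at i=9, j=4: e = 9·110 + 4 = 994.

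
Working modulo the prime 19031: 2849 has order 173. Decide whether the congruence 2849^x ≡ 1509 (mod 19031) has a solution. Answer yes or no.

yes

1509 ∈ ⟨2849⟩ iff 1509^173 ≡ 1 (mod 19031), since |⟨2849⟩| = 173.
1509^173 mod 19031 = 1.
Since 1 = 1, 1509 lies in the subgroup.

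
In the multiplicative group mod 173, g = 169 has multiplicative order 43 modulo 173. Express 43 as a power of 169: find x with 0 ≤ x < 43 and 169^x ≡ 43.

Baby-step giant-step with m = ceil(sqrt(43)) = 7.
Baby table (169^j mod 173 for j=0..6):
  0:1  1:169  2:16  3:109  4:83  5:14  6:117
Giant step factor: 169^(-7) ≡ 95 (mod 173).
Scan 43·95^i mod 173 for i = 0, 1, …:
  i=0: 43   i=1: 106   i=2: 36   i=3: 133
  i=4: 6   i=5: 51   i=6: 1
Match at i=6, j=0: x = 6·7 + 0 = 42.

42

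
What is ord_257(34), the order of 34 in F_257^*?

32

The order of 34 must divide p − 1 = 256 = 2^8.
Divisors: 1, 2, 4, 8, 16, 32, 64, 128, 256.
Check each in increasing order: 34^1 ≡ 34;  34^2 ≡ 128;  34^4 ≡ 193;  34^8 ≡ 241;  34^16 ≡ 256;  34^32 ≡ 1.
Smallest exponent giving 1 is 32.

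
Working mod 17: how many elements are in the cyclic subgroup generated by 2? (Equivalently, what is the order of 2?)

8

The order of 2 must divide p − 1 = 16 = 2^4.
Divisors: 1, 2, 4, 8, 16.
Check each in increasing order: 2^1 ≡ 2;  2^2 ≡ 4;  2^4 ≡ 16;  2^8 ≡ 1.
Smallest exponent giving 1 is 8.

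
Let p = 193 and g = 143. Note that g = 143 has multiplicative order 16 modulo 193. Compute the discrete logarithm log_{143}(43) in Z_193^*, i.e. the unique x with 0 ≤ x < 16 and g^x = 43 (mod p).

Successive powers of 143 modulo 193:
  143^0=1  143^1=143  143^2=184  143^3=64  143^4=81  143^5=3
  143^6=43
So 143^6 ≡ 43 (mod 193), giving x = 6.

6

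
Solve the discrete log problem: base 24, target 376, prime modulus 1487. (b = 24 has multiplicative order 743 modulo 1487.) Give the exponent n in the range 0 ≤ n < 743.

Baby-step giant-step with m = ceil(sqrt(743)) = 28.
Baby table (24^j mod 1487 for j=0..27):
  0:1  1:24  2:576  3:441  4:175  5:1226  6:1171  7:1338
  8:885  9:422  10:1206  11:691  12:227  13:987  14:1383  15:478
  16:1063  17:233  18:1131  19:378  20:150  21:626  22:154  23:722
  24:971  25:999  26:184  27:1442
Giant step factor: 24^(-28) ≡ 1023 (mod 1487).
Scan 376·1023^i mod 1487 for i = 0, 1, …:
  i=0: 376   i=1: 1002   i=2: 503   i=3: 67
  i=4: 139   i=5: 932   i=6: 269   i=7: 92
  i=8: 435   i=9: 392     …   i=15: 407
  i=16: 1
Match at i=16, j=0: n = 16·28 + 0 = 448.

448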